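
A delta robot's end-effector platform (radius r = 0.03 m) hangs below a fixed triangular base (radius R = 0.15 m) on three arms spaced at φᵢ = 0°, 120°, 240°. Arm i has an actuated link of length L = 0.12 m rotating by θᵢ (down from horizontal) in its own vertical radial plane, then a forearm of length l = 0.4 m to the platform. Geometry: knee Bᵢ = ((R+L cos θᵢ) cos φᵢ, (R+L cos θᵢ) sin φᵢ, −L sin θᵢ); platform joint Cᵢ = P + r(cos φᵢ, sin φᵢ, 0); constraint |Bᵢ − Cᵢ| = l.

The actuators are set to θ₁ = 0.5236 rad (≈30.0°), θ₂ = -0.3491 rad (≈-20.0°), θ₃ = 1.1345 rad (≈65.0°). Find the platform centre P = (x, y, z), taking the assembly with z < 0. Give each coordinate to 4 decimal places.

(-0.0055, 0.1673, -0.3417)

centre 1 = (0.2239·cos0.0°, 0.2239·sin0.0°, -0.0600) = (0.2239, 0.0000, -0.0600)
centre 2 = (0.2328·cos120.0°, 0.2328·sin120.0°, 0.0410) = (-0.1164, 0.2016, 0.0410)
φ3=240.0°: virtual centre (-0.0854, -0.1478, -0.1088), radius l
|centre ₂|²−|centre ₁|² = 0.0021;  |centre ₃|²−|centre ₁|² = -0.0128
linear system: -0.6806x+0.4032y = 0.0021−0.2021z; -0.6186x+-0.2957y = -0.0128−-0.0975z
Cramer: x(z) = 0.0100+0.0454z;  y(z) = 0.0222-0.4247z
into |P−centre ₁|² = l²: 1.1824z² + 0.0817z + -0.1102 = 0;  Δ = 0.5277;  z = -0.3417 or 0.2726 → z<0 root = -0.3417
x = -0.0055, y = 0.1673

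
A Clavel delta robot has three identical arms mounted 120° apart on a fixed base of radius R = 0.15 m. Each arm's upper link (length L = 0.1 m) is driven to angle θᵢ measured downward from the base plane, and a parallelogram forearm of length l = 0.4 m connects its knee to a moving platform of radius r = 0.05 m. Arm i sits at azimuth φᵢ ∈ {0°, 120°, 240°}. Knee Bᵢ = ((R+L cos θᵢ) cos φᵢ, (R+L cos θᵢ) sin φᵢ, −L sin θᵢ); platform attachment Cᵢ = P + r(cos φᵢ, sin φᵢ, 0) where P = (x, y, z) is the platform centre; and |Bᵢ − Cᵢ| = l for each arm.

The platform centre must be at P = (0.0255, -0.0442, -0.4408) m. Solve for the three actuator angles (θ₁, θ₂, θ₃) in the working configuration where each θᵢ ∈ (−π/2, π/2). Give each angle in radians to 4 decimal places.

arm 1 (φ=0.0°): x'=0.0255, y'=-0.0442
  A cos θ + B sin θ = C:  0.0745·cos θ + -0.4408·sin θ = -0.2590
  γ=atan2(-0.4408,0.0745)=-1.4034;  ψ=arccos(-0.5794)=2.1888;  θ1=γ+ψ≈0.7855
φ2=120.0° → target in arm frame (-0.0510, 0.0000)
  A=0.1510, B=-0.4408, C=(l²−L²−A²−y'²−z²)/(2L)=-0.3356
  γ=atan2(-0.4408,0.1510)=-1.2407;  ψ=arccos(-0.7202)=2.3749;  θ2=γ+ψ≈1.1341
rotate P by −φ3: (0.0255, 0.0442, -0.4408)
  e−x'=0.0745;  (l²−L²−(e−x')²−y'²−z²)/2L = -0.2590
  √(A²+B²)=0.4470;  θ3 = -1.4034+2.1888 ≈ 0.7853

θ₁ = 0.7855, θ₂ = 1.1341, θ₃ = 0.7853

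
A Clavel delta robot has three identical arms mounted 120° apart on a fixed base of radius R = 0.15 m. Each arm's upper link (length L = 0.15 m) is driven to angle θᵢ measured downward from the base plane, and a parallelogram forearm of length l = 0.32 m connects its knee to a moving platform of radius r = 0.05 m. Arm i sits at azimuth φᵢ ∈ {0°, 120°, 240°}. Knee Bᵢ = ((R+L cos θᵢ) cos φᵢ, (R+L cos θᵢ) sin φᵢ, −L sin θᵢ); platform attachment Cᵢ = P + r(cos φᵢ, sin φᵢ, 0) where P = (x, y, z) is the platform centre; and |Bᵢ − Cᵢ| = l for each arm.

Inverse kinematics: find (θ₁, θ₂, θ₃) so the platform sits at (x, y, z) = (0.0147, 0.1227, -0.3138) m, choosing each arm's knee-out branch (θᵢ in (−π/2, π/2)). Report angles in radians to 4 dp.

rotate P by −φ1: (0.0147, 0.1227, -0.3138)
  A cos θ + B sin θ = C:  0.0853·cos θ + -0.3138·sin θ = -0.1363
  θ1 = atan2(B,A) + arccos(C/0.3252) = 0.6981
rotate P by −φ2: (0.0989, -0.0741, -0.3138)
  A cos θ + B sin θ = C:  0.0011·cos θ + -0.3138·sin θ = -0.0802
  γ=atan2(-0.3138,0.0011)=-1.5673;  ψ=arccos(-0.2556)=1.8292;  θ2=γ+ψ≈0.2619
arm 3 (φ=240.0°): x'=-0.1136, y'=-0.0486
  A=0.2136, B=-0.3138, C=(l²−L²−A²−y'²−z²)/(2L)=-0.2219
  √(A²+B²)=0.3796;  θ3 = -0.9731+2.1951 ≈ 1.2219

θ₁ = 0.6981, θ₂ = 0.2619, θ₃ = 1.2219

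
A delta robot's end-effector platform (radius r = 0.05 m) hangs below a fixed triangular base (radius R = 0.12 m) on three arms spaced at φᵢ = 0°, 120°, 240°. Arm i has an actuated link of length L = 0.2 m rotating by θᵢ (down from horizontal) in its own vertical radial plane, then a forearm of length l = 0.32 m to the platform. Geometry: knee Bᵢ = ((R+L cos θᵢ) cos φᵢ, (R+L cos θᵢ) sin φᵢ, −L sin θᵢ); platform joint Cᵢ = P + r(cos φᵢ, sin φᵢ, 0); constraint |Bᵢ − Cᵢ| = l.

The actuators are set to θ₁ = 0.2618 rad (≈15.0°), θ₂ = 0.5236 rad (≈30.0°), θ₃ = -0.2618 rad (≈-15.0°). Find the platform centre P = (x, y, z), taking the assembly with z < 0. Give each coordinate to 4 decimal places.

φ1=0.0°: virtual centre (0.2632, 0.0000, -0.0518), radius l
S2 = (0.2432·cos120.0°, 0.2432·sin120.0°, -0.1000) = (-0.1216, 0.2106, -0.1000)
φ3=240.0°: virtual centre (-0.1316, -0.2279, 0.0518), radius l
|S₂|²−|S₁|² = -0.0028;  |S₃|²−|S₁|² = 0.0000
linear system: -0.7696x+0.4212y = -0.0028−-0.0965z; -0.7896x+-0.4559y = 0.0000−0.2071z
det = 0.6834;  x = 0.0019+0.0633z,  y = -0.0032+0.3446z
sphere 1 gives Az²+Bz+C=0 with A=1.1228, B=0.0682, C=-0.0314;  B²−4AC=0.1458;  roots -0.2004, 0.1396;  negative root z = -0.2004
x = -0.0108, y = -0.0723

(-0.0108, -0.0723, -0.2004)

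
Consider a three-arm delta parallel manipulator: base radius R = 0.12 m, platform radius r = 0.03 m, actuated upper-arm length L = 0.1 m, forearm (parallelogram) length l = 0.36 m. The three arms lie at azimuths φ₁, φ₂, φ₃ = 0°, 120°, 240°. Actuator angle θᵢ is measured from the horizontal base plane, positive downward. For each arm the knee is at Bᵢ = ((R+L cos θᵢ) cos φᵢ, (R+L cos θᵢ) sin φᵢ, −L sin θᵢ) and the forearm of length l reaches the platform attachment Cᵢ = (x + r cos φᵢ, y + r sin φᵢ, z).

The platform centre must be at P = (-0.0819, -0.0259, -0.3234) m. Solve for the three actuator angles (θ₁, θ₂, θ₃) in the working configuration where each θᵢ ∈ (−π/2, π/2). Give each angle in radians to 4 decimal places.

rotate P by −φ1: (-0.0819, -0.0259, -0.3234)
  A=0.1719, B=-0.3234, C=(l²−L²−A²−y'²−z²)/(2L)=-0.0760
  γ=atan2(-0.3234,0.1719)=-1.0822;  ψ=arccos(-0.2076)=1.7799;  θ1=γ+ψ≈0.6977
φ2=120.0° → target in arm frame (0.0185, 0.0839)
  A cos θ + B sin θ = C:  0.0715·cos θ + -0.3234·sin θ = 0.0143
  √(A²+B²)=0.3312;  θ2 = -1.3533+1.5275 ≈ 0.1742
φ3=240.0° → target in arm frame (0.0634, -0.0580)
  A=0.0266, B=-0.3234, C=(l²−L²−A²−y'²−z²)/(2L)=0.0547
  √(A²+B²)=0.3245;  θ3 = -1.4887+1.4014 ≈ -0.0873

θ₁ = 0.6977, θ₂ = 0.1742, θ₃ = -0.0873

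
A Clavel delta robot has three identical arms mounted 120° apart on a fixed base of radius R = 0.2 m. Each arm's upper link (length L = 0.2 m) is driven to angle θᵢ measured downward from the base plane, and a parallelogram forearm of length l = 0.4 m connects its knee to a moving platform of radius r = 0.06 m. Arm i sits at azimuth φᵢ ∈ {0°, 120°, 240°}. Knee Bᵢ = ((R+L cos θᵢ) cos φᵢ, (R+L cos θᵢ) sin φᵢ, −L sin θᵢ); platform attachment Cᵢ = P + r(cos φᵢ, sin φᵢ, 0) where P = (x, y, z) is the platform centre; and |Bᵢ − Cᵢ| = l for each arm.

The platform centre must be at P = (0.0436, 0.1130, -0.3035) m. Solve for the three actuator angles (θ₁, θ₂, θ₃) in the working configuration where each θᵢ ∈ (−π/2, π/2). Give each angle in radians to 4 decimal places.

φ1=0.0° → target in arm frame (0.0436, 0.1130)
  A=0.0964, B=-0.3035, C=(l²−L²−A²−y'²−z²)/(2L)=0.0146
  θ1 = atan2(B,A) + arccos(C/0.3184) = 0.2618
arm 2 (φ=120.0°): x'=0.0761, y'=-0.0943
  A=0.0639, B=-0.3035, C=(l²−L²−A²−y'²−z²)/(2L)=0.0373
  √(A²+B²)=0.3102;  θ2 = -1.3632+1.4503 ≈ 0.0871
rotate P by −φ3: (-0.1197, -0.0187, -0.3035)
  A=0.2597, B=-0.3035, C=(l²−L²−A²−y'²−z²)/(2L)=-0.0997
  θ3 = atan2(B,A) + arccos(C/0.3994) = 0.9600

θ₁ = 0.2618, θ₂ = 0.0871, θ₃ = 0.9600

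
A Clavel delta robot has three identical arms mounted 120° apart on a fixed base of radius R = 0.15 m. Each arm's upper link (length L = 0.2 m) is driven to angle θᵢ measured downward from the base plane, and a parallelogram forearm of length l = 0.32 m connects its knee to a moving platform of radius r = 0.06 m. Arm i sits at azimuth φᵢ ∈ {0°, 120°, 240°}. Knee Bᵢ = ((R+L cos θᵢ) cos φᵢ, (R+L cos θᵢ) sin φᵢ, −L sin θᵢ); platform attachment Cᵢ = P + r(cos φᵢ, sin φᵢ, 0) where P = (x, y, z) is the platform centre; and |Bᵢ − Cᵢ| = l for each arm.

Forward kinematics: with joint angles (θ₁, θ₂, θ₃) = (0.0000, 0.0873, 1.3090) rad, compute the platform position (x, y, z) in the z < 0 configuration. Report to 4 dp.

arm 1 at φ=0.0°: (R−r)+L cos θ1 = 0.2900;  O1 = (0.2900, 0.0000, 0.0000)
O2 = (0.2892·cos120.0°, 0.2892·sin120.0°, -0.0174) = (-0.1446, 0.2505, -0.0174)
arm 3 at φ=240.0°: (R−r)+L cos θ3 = 0.1418;  O3 = (-0.0709, -0.1228, -0.1932)
subtract pairs → two planes through P
plane₁₂: -0.8692x+0.5010y+-0.0349z = -0.0001
det = 0.5750;  x = 0.0233+-0.3515z,  y = 0.0402+-0.5403z
into |P−O₁|² = l²: 1.4155z² + 0.1441z + -0.0297 = 0;  Δ = 0.1887;  z = -0.2043 or 0.1025 → z<0 root = -0.2043
x = 0.0951, y = 0.1506

(0.0951, 0.1506, -0.2043)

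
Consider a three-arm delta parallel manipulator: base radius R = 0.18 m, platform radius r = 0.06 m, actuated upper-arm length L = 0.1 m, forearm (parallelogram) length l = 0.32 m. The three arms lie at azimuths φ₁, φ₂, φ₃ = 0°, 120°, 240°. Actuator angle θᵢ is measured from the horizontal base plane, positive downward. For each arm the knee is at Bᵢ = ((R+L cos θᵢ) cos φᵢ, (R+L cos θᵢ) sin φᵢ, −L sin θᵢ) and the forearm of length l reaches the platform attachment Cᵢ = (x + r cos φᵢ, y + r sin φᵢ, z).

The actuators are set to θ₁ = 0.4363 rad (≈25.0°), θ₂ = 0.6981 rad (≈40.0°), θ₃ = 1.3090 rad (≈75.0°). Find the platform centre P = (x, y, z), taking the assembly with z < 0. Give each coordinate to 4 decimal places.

(0.0615, 0.0605, -0.3189)

φ1=0.0°: virtual centre (0.2106, 0.0000, -0.0423), radius l
φ2=120.0°: virtual centre (-0.0983, 0.1703, -0.0643), radius l
arm 3 at φ=240.0°: (R−r)+L cos θ3 = 0.1459;  S3 = (-0.0729, -0.1263, -0.0966)
subtract pairs → two planes through P
plane₁₂: -0.6179x+0.3405y+-0.0440z = -0.0034
det = 0.3493;  x = 0.0176+-0.1378z,  y = 0.0220+-0.1207z
quadratic in z: (1.0336)z²+(0.1324)z+(-0.0629)=0, √Δ=0.5267 → z ∈ {-0.3189, 0.1907}; z = -0.3189 (taking z<0)
x = 0.0615, y = 0.0605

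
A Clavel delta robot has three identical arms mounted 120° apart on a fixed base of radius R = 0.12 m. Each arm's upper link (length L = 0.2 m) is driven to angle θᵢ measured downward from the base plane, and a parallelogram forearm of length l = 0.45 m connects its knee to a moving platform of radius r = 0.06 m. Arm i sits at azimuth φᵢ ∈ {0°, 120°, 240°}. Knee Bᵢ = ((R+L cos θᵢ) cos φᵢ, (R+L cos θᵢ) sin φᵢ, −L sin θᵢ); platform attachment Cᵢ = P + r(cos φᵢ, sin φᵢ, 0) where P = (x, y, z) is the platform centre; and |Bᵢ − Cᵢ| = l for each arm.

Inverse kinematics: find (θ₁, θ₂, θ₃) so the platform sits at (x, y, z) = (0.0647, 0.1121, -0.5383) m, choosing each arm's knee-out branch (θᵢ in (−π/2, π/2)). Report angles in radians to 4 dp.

rotate P by −φ1: (0.0647, 0.1121, -0.5383)
  e−x'=-0.0047;  (l²−L²−(e−x')²−y'²−z²)/2L = -0.3496
  √(A²+B²)=0.5383;  θ1 = -1.5795+2.2777 ≈ 0.6982
arm 2 (φ=120.0°): x'=0.0647, y'=-0.1121
  A cos θ + B sin θ = C:  -0.0047·cos θ + -0.5383·sin θ = -0.3496
  √(A²+B²)=0.5383;  θ2 = -1.5796+2.2777 ≈ 0.6981
arm 3 (φ=240.0°): x'=-0.1294, y'=0.0000
  A cos θ + B sin θ = C:  0.1894·cos θ + -0.5383·sin θ = -0.4079
  √(A²+B²)=0.5707;  θ3 = -1.2324+2.3671 ≈ 1.1346

θ₁ = 0.6982, θ₂ = 0.6981, θ₃ = 1.1346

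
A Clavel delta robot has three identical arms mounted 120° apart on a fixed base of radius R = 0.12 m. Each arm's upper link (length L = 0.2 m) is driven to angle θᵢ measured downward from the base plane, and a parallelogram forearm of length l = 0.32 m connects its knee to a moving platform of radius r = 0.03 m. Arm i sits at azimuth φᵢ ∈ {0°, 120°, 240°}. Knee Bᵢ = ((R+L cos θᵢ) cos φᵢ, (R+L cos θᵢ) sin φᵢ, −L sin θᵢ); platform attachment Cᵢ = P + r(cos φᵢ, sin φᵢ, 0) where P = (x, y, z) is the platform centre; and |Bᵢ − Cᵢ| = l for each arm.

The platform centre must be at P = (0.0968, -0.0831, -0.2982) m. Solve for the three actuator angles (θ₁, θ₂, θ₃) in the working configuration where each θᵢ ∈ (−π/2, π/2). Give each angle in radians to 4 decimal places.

θ₁ = 0.2616, θ₂ = 1.1346, θ₃ = 0.6109

rotate P by −φ1: (0.0968, -0.0831, -0.2982)
  e−x'=-0.0068;  (l²−L²−(e−x')²−y'²−z²)/2L = -0.0837
  √(A²+B²)=0.2983;  θ1 = -1.5936+1.8552 ≈ 0.2616
φ2=120.0° → target in arm frame (-0.1204, -0.0423)
  A=0.2104, B=-0.2982, C=(l²−L²−A²−y'²−z²)/(2L)=-0.1814
  θ2 = atan2(B,A) + arccos(C/0.3649) = 1.1346
rotate P by −φ3: (0.0236, 0.1254, -0.2982)
  A cos θ + B sin θ = C:  0.0664·cos θ + -0.2982·sin θ = -0.1166
  γ=atan2(-0.2982,0.0664)=-1.3516;  ψ=arccos(-0.3818)=1.9625;  θ3=γ+ψ≈0.6109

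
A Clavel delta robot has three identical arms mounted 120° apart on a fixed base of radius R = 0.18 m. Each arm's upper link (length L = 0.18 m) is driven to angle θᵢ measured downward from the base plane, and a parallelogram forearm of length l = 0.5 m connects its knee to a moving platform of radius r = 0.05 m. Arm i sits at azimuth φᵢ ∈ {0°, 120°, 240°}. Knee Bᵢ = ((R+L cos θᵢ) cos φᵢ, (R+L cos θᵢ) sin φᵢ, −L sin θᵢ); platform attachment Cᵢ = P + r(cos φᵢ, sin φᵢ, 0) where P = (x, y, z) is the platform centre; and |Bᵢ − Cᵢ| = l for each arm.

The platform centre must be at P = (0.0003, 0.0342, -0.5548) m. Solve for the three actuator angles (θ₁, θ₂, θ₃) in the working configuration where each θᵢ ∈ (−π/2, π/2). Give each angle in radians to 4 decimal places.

θ₁ = 0.7853, θ₂ = 0.6979, θ₃ = 0.8726

rotate P by −φ1: (0.0003, 0.0342, -0.5548)
  A=0.1297, B=-0.5548, C=(l²−L²−A²−y'²−z²)/(2L)=-0.3005
  θ1 = atan2(B,A) + arccos(C/0.5698) = 0.7853
φ2=120.0° → target in arm frame (0.0295, -0.0174)
  e−x'=0.1005;  (l²−L²−(e−x')²−y'²−z²)/2L = -0.2795
  θ2 = atan2(B,A) + arccos(C/0.5638) = 0.6979
rotate P by −φ3: (-0.0298, -0.0168, -0.5548)
  e−x'=0.1598;  (l²−L²−(e−x')²−y'²−z²)/2L = -0.3223
  √(A²+B²)=0.5773;  θ3 = -1.2904+2.1630 ≈ 0.8726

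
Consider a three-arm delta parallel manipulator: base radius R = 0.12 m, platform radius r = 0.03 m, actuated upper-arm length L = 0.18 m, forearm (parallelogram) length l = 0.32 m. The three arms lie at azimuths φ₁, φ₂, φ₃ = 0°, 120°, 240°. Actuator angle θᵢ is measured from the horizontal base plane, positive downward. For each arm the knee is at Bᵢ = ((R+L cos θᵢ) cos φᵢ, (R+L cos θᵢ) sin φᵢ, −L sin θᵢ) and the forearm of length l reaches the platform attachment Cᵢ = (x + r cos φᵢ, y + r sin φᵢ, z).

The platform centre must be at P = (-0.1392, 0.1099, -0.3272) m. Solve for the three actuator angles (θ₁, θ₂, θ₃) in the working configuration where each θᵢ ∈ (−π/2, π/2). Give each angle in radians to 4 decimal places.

rotate P by −φ1: (-0.1392, 0.1099, -0.3272)
  A cos θ + B sin θ = C:  0.2292·cos θ + -0.3272·sin θ = -0.2824
  γ=atan2(-0.3272,0.2292)=-0.9597;  ψ=arccos(-0.7069)=2.3560;  θ1=γ+ψ≈1.3962
rotate P by −φ2: (0.1648, 0.0656, -0.3272)
  A=-0.0748, B=-0.3272, C=(l²−L²−A²−y'²−z²)/(2L)=-0.1304
  θ2 = atan2(B,A) + arccos(C/0.3356) = 0.1744
φ3=240.0° → target in arm frame (-0.0256, -0.1755)
  e−x'=0.1156;  (l²−L²−(e−x')²−y'²−z²)/2L = -0.2256
  θ3 = atan2(B,A) + arccos(C/0.3470) = 1.0473

θ₁ = 1.3962, θ₂ = 0.1744, θ₃ = 1.0473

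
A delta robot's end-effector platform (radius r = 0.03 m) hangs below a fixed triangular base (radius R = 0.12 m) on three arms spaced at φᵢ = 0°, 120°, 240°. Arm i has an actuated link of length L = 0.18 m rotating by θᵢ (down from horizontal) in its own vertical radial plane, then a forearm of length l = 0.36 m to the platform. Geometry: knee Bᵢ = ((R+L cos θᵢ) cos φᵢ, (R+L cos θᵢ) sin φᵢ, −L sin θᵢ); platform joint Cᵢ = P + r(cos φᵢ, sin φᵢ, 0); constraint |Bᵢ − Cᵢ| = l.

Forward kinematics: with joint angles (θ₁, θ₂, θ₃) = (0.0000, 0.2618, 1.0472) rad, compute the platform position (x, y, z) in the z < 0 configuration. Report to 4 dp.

φ1=0.0°: virtual centre (0.2700, 0.0000, 0.0000), radius l
φ2=120.0°: virtual centre (-0.1319, 0.2285, -0.0466), radius l
arm 3 at φ=240.0°: (R−r)+L cos θ3 = 0.1800;  centre 3 = (-0.0900, -0.1559, -0.1559)
|centre ₂|²−|centre ₁|² = -0.0011;  |centre ₃|²−|centre ₁|² = -0.0162
linear system: -0.8039x+0.4570y = -0.0011−-0.0932z; -0.7200x+-0.3118y = -0.0162−-0.3118z
det = 0.5797;  x = 0.0134+-0.2959z,  y = 0.0211+-0.3166z
sphere 1 gives Az²+Bz+C=0 with A=1.1878, B=0.1385, C=-0.0633;  B²−4AC=0.3199;  roots -0.2964, 0.1798;  negative root z = -0.2964
x = 0.1011, y = 0.1149

(0.1011, 0.1149, -0.2964)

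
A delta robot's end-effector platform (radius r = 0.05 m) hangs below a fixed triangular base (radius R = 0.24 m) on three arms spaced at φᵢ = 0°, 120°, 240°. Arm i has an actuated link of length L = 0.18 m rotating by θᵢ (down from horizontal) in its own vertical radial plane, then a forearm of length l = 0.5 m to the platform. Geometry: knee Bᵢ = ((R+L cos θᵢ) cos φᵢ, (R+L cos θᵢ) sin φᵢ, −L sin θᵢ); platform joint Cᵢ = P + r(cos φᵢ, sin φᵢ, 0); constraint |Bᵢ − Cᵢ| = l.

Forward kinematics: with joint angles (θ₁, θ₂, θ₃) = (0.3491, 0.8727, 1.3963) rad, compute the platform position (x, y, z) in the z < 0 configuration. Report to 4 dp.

arm 1 at φ=0.0°: (R−r)+L cos θ1 = 0.3591;  centre 1 = (0.3591, 0.0000, -0.0616)
centre 2 = (0.3057·cos120.0°, 0.3057·sin120.0°, -0.1379) = (-0.1528, 0.2647, -0.1379)
arm 3 at φ=240.0°: (R−r)+L cos θ3 = 0.2213;  centre 3 = (-0.1106, -0.1916, -0.1773)
|centre ₂|²−|centre ₁|² = -0.0203;  |centre ₃|²−|centre ₁|² = -0.0524
plane₁₂: -1.0240x+0.5295y+-0.1526z = -0.0203
det = 0.8899;  x = 0.0399+-0.2034z,  y = 0.0389+-0.1051z
into |P−centre ₁|² = l²: 1.0524z² + 0.2448z + -0.1428 = 0;  Δ = 0.6611;  z = -0.5026 or 0.2700 → z<0 root = -0.5026
x = 0.1422, y = 0.0917

(0.1422, 0.0917, -0.5026)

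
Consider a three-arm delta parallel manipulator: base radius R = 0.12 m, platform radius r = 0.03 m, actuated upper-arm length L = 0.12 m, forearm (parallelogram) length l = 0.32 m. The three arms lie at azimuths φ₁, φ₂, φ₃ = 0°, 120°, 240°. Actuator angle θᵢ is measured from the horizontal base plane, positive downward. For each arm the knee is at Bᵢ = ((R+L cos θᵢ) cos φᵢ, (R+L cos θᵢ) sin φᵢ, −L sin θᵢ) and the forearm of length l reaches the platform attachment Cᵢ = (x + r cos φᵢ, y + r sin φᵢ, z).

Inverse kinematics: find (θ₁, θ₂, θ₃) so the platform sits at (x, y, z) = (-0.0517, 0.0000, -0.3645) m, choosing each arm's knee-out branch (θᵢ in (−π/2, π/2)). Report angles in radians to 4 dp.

θ₁ = 1.1349, θ₂ = 0.7855, θ₃ = 0.7855

arm 1 (φ=0.0°): x'=-0.0517, y'=0.0000
  A=0.1417, B=-0.3645, C=(l²−L²−A²−y'²−z²)/(2L)=-0.2706
  θ1 = atan2(B,A) + arccos(C/0.3911) = 1.1349
rotate P by −φ2: (0.0258, 0.0448, -0.3645)
  A=0.0642, B=-0.3645, C=(l²−L²−A²−y'²−z²)/(2L)=-0.2124
  γ=atan2(-0.3645,0.0642)=-1.3966;  ψ=arccos(-0.5739)=2.1821;  θ2=γ+ψ≈0.7855
rotate P by −φ3: (0.0259, -0.0448, -0.3645)
  e−x'=0.0641;  (l²−L²−(e−x')²−y'²−z²)/2L = -0.2124
  γ=atan2(-0.3645,0.0641)=-1.3966;  ψ=arccos(-0.5739)=2.1821;  θ3=γ+ψ≈0.7855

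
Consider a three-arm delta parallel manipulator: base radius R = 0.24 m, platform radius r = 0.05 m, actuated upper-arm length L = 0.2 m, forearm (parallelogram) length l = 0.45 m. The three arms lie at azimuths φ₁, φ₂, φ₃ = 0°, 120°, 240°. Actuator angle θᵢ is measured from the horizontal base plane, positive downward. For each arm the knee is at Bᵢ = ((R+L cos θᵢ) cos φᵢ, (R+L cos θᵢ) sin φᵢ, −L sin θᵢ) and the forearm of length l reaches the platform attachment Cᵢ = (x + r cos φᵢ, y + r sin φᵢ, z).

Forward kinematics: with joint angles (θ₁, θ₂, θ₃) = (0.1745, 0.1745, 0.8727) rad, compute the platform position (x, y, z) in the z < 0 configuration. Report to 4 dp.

(0.0497, 0.0861, -0.3199)

centre 1 = (0.3870·cos0.0°, 0.3870·sin0.0°, -0.0347) = (0.3870, 0.0000, -0.0347)
arm 2 at φ=120.0°: ρ2 = 0.3870;  centre 2 = (-0.1935, 0.3351, -0.0347)
centre 3 = (0.3186·cos240.0°, 0.3186·sin240.0°, -0.1532) = (-0.1593, -0.2759, -0.1532)
subtract pairs → two planes through P
[-1.1609 0.6702 0.0000]·P = 0.0000;  [-1.0925 -0.5517 -0.2370]·P = -0.0260
Cramer: x(z) = 0.0127-0.1157z;  y(z) = 0.0220-0.2004z
sphere 1 gives Az²+Bz+C=0 with A=1.0536, B=0.1472, C=-0.0607;  B²−4AC=0.2776;  roots -0.3199, 0.1802;  negative root z = -0.3199
x = 0.0497, y = 0.0861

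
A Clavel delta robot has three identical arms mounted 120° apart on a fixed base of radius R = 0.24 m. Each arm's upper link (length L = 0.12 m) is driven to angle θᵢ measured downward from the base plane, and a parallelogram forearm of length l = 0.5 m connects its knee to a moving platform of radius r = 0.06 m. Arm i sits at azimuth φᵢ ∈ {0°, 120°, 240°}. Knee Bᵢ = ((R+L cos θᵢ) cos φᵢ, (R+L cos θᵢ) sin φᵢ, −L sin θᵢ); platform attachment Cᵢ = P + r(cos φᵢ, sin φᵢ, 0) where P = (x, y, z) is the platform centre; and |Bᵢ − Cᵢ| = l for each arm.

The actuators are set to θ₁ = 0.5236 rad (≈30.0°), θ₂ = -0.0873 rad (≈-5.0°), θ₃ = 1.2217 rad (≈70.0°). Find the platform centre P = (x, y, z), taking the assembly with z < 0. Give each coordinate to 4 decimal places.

arm 1 at φ=0.0°: ρ1 = 0.2839;  S1 = (0.2839, 0.0000, -0.0600)
φ2=120.0°: virtual centre (-0.1498, 0.2594, 0.0105), radius l
φ3=240.0°: virtual centre (-0.1105, -0.1914, -0.1128), radius l
|S₂|²−|S₁|² = 0.0056;  |S₃|²−|S₁|² = -0.0226
plane₁₂: -0.8674x+0.5188y+0.1409z = 0.0056
det = 0.7414;  x = 0.0129+-0.0011z,  y = 0.0325+-0.2734z
into |P−S₁|² = l²: 1.0748z² + 0.1028z + -0.1719 = 0;  Δ = 0.7496;  z = -0.4506 or 0.3550 → z<0 root = -0.4506
x = 0.0134, y = 0.1557

(0.0134, 0.1557, -0.4506)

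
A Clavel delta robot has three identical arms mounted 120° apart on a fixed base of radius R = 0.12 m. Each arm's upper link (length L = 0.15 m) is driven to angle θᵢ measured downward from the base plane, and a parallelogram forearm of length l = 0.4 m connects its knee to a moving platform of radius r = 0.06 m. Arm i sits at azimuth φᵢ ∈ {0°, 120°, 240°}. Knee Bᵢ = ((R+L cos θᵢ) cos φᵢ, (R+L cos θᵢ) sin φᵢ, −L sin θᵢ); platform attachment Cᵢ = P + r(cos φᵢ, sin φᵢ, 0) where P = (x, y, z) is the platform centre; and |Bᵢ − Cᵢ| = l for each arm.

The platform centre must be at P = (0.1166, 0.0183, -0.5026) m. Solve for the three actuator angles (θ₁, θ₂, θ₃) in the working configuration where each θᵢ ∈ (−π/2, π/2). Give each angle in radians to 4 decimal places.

θ₁ = 0.7856, θ₂ = 1.3096, θ₃ = 1.3968

φ1=0.0° → target in arm frame (0.1166, 0.0183)
  A cos θ + B sin θ = C:  -0.0566·cos θ + -0.5026·sin θ = -0.3955
  γ=atan2(-0.5026,-0.0566)=-1.6829;  ψ=arccos(-0.7819)=2.4686;  θ1=γ+ψ≈0.7856
rotate P by −φ2: (-0.0425, -0.1101, -0.5026)
  e−x'=0.1025;  (l²−L²−(e−x')²−y'²−z²)/2L = -0.4591
  θ2 = atan2(B,A) + arccos(C/0.5129) = 1.3096
arm 3 (φ=240.0°): x'=-0.0741, y'=0.0918
  e−x'=0.1341;  (l²−L²−(e−x')²−y'²−z²)/2L = -0.4718
  √(A²+B²)=0.5202;  θ3 = -1.3100+2.7067 ≈ 1.3968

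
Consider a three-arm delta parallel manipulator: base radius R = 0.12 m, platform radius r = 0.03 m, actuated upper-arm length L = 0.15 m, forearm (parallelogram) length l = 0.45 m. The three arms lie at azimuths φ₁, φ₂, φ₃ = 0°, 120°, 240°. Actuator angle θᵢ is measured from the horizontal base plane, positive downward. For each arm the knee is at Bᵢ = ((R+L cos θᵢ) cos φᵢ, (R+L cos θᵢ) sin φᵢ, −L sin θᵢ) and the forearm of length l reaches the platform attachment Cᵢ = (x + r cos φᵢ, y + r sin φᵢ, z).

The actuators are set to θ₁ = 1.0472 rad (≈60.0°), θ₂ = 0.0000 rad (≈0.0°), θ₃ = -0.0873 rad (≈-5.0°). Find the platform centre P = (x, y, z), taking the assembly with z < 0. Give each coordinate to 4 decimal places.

(-0.2070, -0.0121, -0.3828)

arm 1 at φ=0.0°: ρ1 = 0.1650;  S1 = (0.1650, 0.0000, -0.1299)
φ2=120.0°: virtual centre (-0.1200, 0.2078, 0.0000), radius l
S3 = (0.2394·cos240.0°, 0.2394·sin240.0°, 0.0131) = (-0.1197, -0.2074, 0.0131)
|S₂|²−|S₁|² = 0.0135;  |S₃|²−|S₁|² = 0.0134
[-0.5700 0.4157 0.2598]·P = 0.0135;  [-0.5694 -0.4147 0.2860]·P = 0.0134
det = 0.4731;  x = -0.0236+0.4790z,  y = 0.0001+0.0318z
into |P−S₁|² = l²: 1.2305z² + 0.0791z + -0.1501 = 0;  Δ = 0.7448;  z = -0.3828 or 0.3185 → z<0 root = -0.3828
x = -0.2070, y = -0.0121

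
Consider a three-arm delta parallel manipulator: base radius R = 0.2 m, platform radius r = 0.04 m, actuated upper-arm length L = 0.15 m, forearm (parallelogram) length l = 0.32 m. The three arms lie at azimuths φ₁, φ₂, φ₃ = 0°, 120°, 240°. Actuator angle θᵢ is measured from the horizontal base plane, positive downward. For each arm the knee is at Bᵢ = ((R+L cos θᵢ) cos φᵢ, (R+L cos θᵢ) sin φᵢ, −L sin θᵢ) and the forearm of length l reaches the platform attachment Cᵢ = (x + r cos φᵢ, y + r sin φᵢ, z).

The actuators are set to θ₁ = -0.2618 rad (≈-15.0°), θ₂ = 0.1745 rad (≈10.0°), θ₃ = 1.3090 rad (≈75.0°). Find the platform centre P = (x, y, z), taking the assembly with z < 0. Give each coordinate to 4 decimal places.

φ1=0.0°: virtual centre (0.3049, 0.0000, 0.0388), radius l
φ2=120.0°: virtual centre (-0.1539, 0.2665, -0.0260), radius l
O3 = (0.1988·cos240.0°, 0.1988·sin240.0°, -0.1449) = (-0.0994, -0.1722, -0.1449)
|O₂|²−|O₁|² = 0.0009;  |O₃|²−|O₁|² = -0.0339
plane₁₂: -0.9175x+0.5330y+-0.1297z = 0.0009
Cramer: x(z) = 0.0238-0.3220z;  y(z) = 0.0427-0.3109z
quadratic in z: (1.2003)z²+(0.0768)z+(-0.0201)=0, √Δ=0.3197 → z ∈ {-0.1652, 0.1012}; z = -0.1652 (taking z<0)
x = 0.0770, y = 0.0940

(0.0770, 0.0940, -0.1652)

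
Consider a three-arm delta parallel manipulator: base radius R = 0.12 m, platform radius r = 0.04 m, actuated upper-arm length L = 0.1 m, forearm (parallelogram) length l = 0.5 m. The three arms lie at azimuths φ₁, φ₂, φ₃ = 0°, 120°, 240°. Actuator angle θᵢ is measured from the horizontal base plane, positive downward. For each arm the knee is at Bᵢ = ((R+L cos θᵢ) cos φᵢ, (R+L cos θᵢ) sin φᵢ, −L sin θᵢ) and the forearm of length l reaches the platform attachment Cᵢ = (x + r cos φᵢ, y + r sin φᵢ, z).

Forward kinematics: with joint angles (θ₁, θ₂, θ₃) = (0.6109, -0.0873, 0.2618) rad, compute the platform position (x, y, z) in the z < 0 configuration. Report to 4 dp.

(-0.0983, 0.0542, -0.4808)

φ1=0.0°: virtual centre (0.1619, 0.0000, -0.0574), radius l
φ2=120.0°: virtual centre (-0.0898, 0.1556, 0.0087), radius l
centre 3 = (0.1766·cos240.0°, 0.1766·sin240.0°, -0.0259) = (-0.0883, -0.1529, -0.0259)
subtract pairs → two planes through P
[-0.5034 0.3111 0.1322]·P = 0.0028;  [-0.5004 -0.3059 0.0630]·P = 0.0023
det = 0.3097;  x = -0.0052+0.1938z,  y = 0.0008+-0.1112z
quadratic in z: (1.0499)z²+(0.0498)z+(-0.2188)=0, √Δ=0.9599 → z ∈ {-0.4808, 0.4334}; z = -0.4808 (taking z<0)
x = -0.0983, y = 0.0542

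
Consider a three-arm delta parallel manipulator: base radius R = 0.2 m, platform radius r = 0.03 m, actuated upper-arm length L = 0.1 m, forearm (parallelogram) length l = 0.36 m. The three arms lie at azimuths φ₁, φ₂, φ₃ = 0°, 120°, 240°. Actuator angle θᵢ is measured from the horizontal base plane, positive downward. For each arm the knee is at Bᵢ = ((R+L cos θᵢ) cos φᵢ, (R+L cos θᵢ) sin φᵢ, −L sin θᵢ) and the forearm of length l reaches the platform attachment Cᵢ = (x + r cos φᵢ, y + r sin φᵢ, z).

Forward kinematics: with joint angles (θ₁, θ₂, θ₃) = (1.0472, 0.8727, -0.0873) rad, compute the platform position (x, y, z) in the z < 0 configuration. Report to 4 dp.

centre 1 = (0.2200·cos0.0°, 0.2200·sin0.0°, -0.0866) = (0.2200, 0.0000, -0.0866)
centre 2 = (0.2343·cos120.0°, 0.2343·sin120.0°, -0.0766) = (-0.1171, 0.2029, -0.0766)
φ3=240.0°: virtual centre (-0.1348, -0.2335, 0.0087), radius l
eliminate P² terms by subtracting sphere 1 from 2 and 3
plane₁₂: -0.6743x+0.4058y+0.0200z = 0.0049
det = 0.6028;  x = -0.0151+0.1438z,  y = -0.0132+0.1897z
quadratic in z: (1.0567)z²+(0.1006)z+(-0.0666)=0, √Δ=0.5402 → z ∈ {-0.3032, 0.2080}; z = -0.3032 (taking z<0)
x = -0.0587, y = -0.0707

(-0.0587, -0.0707, -0.3032)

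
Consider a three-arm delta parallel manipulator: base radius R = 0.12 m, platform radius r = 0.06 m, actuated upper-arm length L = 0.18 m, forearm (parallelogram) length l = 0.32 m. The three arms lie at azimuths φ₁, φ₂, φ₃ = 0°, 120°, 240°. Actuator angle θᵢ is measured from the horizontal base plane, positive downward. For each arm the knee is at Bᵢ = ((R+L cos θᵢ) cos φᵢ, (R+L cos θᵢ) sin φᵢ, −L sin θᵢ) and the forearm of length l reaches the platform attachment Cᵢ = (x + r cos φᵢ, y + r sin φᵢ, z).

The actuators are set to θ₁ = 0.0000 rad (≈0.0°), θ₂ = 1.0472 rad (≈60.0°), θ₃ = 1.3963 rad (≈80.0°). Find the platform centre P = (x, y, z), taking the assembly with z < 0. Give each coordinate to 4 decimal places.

arm 1 at φ=0.0°: e+L cos θ1 = 0.2400;  O1 = (0.2400, 0.0000, 0.0000)
φ2=120.0°: virtual centre (-0.0750, 0.1299, -0.1559), radius l
arm 3 at φ=240.0°: e+L cos θ3 = 0.0913;  O3 = (-0.0456, -0.0790, -0.1773)
subtract pairs → two planes through P
[-0.6300 0.2598 -0.3118]·P = -0.0108;  [-0.5713 -0.1580 -0.3545]·P = -0.0178
Cramer: x(z) = 0.0256-0.5701z;  y(z) = 0.0205-0.1825z
sphere 1 gives Az²+Bz+C=0 with A=1.3584, B=0.2370, C=-0.0560;  B²−4AC=0.3605;  roots -0.3082, 0.1338;  negative root z = -0.3082
x = 0.2013, y = 0.0767

(0.2013, 0.0767, -0.3082)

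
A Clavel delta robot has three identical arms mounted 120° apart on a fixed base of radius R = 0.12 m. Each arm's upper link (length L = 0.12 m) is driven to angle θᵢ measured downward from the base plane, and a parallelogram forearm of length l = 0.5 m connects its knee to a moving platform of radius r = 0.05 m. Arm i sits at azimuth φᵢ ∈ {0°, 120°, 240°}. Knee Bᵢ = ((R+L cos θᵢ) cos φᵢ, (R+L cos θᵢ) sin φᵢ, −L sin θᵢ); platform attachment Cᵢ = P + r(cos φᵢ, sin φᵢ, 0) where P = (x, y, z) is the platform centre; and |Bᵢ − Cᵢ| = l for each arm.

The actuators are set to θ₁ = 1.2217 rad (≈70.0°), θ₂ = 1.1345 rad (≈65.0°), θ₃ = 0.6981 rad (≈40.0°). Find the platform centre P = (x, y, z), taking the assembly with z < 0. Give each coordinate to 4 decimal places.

arm 1 at φ=0.0°: (R−r)+L cos θ1 = 0.1110;  O1 = (0.1110, 0.0000, -0.1128)
O2 = (0.1207·cos120.0°, 0.1207·sin120.0°, -0.1088) = (-0.0604, 0.1045, -0.1088)
O3 = (0.1619·cos240.0°, 0.1619·sin240.0°, -0.0771) = (-0.0810, -0.1402, -0.0771)
|O₂|²−|O₁|² = 0.0014;  |O₃|²−|O₁|² = 0.0071
[-0.3428 0.2091 0.0080]·P = 0.0014;  [-0.3840 -0.2805 0.0713]·P = 0.0071
det = 0.1764;  x = -0.0106+0.0972z,  y = -0.0109+0.1210z
sphere 1 gives Az²+Bz+C=0 with A=1.0241, B=0.1992, C=-0.2224;  B²−4AC=0.9506;  roots -0.5733, 0.3787;  negative root z = -0.5733
x = -0.0663, y = -0.0803

(-0.0663, -0.0803, -0.5733)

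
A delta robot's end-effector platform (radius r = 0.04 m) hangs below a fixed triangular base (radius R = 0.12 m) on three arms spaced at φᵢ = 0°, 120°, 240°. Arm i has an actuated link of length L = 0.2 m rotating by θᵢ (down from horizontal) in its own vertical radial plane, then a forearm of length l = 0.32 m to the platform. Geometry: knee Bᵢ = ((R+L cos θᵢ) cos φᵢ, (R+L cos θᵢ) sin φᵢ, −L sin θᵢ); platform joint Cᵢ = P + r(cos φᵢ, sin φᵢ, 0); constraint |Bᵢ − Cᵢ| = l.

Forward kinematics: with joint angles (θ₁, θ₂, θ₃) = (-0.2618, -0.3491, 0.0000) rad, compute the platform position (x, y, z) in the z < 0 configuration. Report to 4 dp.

centre 1 = (0.2732·cos0.0°, 0.2732·sin0.0°, 0.0518) = (0.2732, 0.0000, 0.0518)
φ2=120.0°: virtual centre (-0.1340, 0.2320, 0.0684), radius l
centre 3 = (0.2800·cos240.0°, 0.2800·sin240.0°, 0.0000) = (-0.1400, -0.2425, 0.0000)
|centre ₂|²−|centre ₁|² = -0.0008;  |centre ₃|²−|centre ₁|² = 0.0011
plane₁₂: -0.8143x+0.4641y+0.0333z = -0.0008
det = 0.7784;  x = -0.0001+-0.0410z,  y = -0.0020+-0.1436z
into |P−centre ₁|² = l²: 1.0223z² + -0.0805z + -0.0250 = 0;  Δ = 0.1088;  z = -0.1219 or 0.2007 → z<0 root = -0.1219
x = 0.0049, y = 0.0155

(0.0049, 0.0155, -0.1219)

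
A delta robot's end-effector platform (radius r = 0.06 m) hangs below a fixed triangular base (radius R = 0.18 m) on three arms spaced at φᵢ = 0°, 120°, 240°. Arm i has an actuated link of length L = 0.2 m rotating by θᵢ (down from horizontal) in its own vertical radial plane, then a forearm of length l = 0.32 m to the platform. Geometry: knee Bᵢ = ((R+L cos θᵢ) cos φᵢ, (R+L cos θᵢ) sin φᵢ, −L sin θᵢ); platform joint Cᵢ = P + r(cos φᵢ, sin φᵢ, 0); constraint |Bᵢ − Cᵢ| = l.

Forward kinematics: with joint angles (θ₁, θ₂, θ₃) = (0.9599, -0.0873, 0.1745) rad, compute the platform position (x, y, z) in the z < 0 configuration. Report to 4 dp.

(-0.0847, 0.0146, -0.1505)

φ1=0.0°: virtual centre (0.2347, 0.0000, -0.1638), radius l
O2 = (0.3192·cos120.0°, 0.3192·sin120.0°, 0.0174) = (-0.1596, 0.2765, 0.0174)
O3 = (0.3170·cos240.0°, 0.3170·sin240.0°, -0.0347) = (-0.1585, -0.2745, -0.0347)
eliminate P² terms by subtracting sphere 1 from 2 and 3
plane₁₂: -0.7887x+0.5529y+0.3625z = 0.0203
det = 0.8678;  x = -0.0254+0.3939z,  y = 0.0004+-0.0939z
quadratic in z: (1.1639)z²+(0.1227)z+(-0.0079)=0, √Δ=0.2276 → z ∈ {-0.1505, 0.0451}; z = -0.1505 (taking z<0)
x = -0.0847, y = 0.0146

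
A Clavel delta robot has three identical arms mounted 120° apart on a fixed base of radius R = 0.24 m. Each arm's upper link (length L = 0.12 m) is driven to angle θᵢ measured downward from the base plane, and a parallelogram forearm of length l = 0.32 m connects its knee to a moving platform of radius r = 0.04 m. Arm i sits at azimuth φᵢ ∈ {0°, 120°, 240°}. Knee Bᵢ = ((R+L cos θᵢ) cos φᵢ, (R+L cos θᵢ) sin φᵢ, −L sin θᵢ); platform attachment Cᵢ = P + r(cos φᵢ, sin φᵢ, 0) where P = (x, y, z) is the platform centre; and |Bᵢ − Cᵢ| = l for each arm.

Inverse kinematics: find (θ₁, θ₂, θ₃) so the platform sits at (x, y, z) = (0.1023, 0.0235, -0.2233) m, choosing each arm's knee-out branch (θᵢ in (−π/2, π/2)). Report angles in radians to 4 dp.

θ₁ = -0.0875, θ₂ = 1.1350, θ₃ = 1.3965

arm 1 (φ=0.0°): x'=0.1023, y'=0.0235
  A=0.0977, B=-0.2233, C=(l²−L²−A²−y'²−z²)/(2L)=0.1168
  √(A²+B²)=0.2437;  θ1 = -1.1584+1.0709 ≈ -0.0875
rotate P by −φ2: (-0.0308, -0.1003, -0.2233)
  e−x'=0.2308;  (l²−L²−(e−x')²−y'²−z²)/2L = -0.1050
  γ=atan2(-0.2233,0.2308)=-0.7689;  ψ=arccos(-0.3270)=1.9039;  θ2=γ+ψ≈1.1350
arm 3 (φ=240.0°): x'=-0.0715, y'=0.0768
  A=0.2715, B=-0.2233, C=(l²−L²−A²−y'²−z²)/(2L)=-0.1728
  √(A²+B²)=0.3515;  θ3 = -0.6883+2.0848 ≈ 1.3965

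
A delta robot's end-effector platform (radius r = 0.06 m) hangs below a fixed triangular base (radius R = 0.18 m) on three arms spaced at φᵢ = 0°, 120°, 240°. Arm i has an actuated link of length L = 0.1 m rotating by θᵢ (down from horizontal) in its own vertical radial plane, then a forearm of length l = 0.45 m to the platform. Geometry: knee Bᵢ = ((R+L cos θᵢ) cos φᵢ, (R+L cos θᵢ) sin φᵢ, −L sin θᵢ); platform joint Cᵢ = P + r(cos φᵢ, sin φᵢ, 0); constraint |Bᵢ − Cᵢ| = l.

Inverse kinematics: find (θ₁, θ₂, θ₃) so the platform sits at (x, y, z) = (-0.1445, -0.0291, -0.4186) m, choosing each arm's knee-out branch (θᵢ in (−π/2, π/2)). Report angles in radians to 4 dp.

θ₁ = 1.1346, θ₂ = 0.2616, θ₃ = -0.0003

φ1=0.0° → target in arm frame (-0.1445, -0.0291)
  e−x'=0.2645;  (l²−L²−(e−x')²−y'²−z²)/2L = -0.2677
  γ=atan2(-0.4186,0.2645)=-1.0073;  ψ=arccos(-0.5406)=2.1419;  θ1=γ+ψ≈1.1346
arm 2 (φ=120.0°): x'=0.0470, y'=0.1397
  A cos θ + B sin θ = C:  0.0730·cos θ + -0.4186·sin θ = -0.0378
  θ2 = atan2(B,A) + arccos(C/0.4249) = 0.2616
arm 3 (φ=240.0°): x'=0.0975, y'=-0.1106
  A=0.0225, B=-0.4186, C=(l²−L²−A²−y'²−z²)/(2L)=0.0227
  γ=atan2(-0.4186,0.0225)=-1.5170;  ψ=arccos(0.0541)=1.5167;  θ3=γ+ψ≈-0.0003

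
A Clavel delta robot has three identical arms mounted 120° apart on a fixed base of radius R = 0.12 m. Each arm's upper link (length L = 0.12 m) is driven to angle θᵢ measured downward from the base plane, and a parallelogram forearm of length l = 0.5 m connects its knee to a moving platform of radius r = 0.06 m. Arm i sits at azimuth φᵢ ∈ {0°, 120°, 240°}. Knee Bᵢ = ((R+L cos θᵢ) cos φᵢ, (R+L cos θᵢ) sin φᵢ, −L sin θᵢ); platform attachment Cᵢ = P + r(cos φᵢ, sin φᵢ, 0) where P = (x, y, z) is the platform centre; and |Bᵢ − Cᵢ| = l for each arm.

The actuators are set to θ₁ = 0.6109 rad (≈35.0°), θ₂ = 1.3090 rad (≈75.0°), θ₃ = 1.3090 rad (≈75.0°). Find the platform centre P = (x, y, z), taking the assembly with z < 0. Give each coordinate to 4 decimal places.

arm 1 at φ=0.0°: e+L cos θ1 = 0.1583;  centre 1 = (0.1583, 0.0000, -0.0688)
centre 2 = (0.0911·cos120.0°, 0.0911·sin120.0°, -0.1159) = (-0.0455, 0.0789, -0.1159)
arm 3 at φ=240.0°: e+L cos θ3 = 0.0911;  centre 3 = (-0.0455, -0.0789, -0.1159)
|centre ₂|²−|centre ₁|² = -0.0081;  |centre ₃|²−|centre ₁|² = -0.0081
linear system: -0.4076x+0.1577y = -0.0081−-0.0942z; -0.4076x+-0.1577y = -0.0081−-0.0942z
det = 0.1286;  x = 0.0198+-0.2310z,  y = 0.0000+0.0000z
quadratic in z: (1.0533)z²+(0.2016)z+(-0.2261)=0, √Δ=0.9966 → z ∈ {-0.5688, 0.3773}; z = -0.5688 (taking z<0)
x = 0.1512, y = 0.0000

(0.1512, 0.0000, -0.5688)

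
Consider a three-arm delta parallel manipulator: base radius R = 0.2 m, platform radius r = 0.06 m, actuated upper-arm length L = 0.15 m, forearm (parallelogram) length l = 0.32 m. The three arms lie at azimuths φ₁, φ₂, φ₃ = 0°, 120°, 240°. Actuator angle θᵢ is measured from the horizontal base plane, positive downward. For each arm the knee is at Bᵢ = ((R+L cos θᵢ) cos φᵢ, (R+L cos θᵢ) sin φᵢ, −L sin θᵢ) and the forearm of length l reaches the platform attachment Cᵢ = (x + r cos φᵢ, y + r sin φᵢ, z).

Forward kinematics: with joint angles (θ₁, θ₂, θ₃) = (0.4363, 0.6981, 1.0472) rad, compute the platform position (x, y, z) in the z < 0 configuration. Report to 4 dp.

(0.0530, 0.0401, -0.2894)

arm 1 at φ=0.0°: e+L cos θ1 = 0.2759;  S1 = (0.2759, 0.0000, -0.0634)
φ2=120.0°: virtual centre (-0.1275, 0.2208, -0.0964), radius l
S3 = (0.2150·cos240.0°, 0.2150·sin240.0°, -0.1299) = (-0.1075, -0.1862, -0.1299)
subtract pairs → two planes through P
linear system: -0.8068x+0.4415y = -0.0059−-0.0661z; -0.7669x+-0.3724y = -0.0171−-0.1330z
det = 0.6390;  x = 0.0152+-0.1304z,  y = 0.0145+-0.0887z
quadratic in z: (1.0249)z²+(0.1922)z+(-0.0302)=0, √Δ=0.4009 → z ∈ {-0.2894, 0.1018}; z = -0.2894 (taking z<0)
x = 0.0530, y = 0.0401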